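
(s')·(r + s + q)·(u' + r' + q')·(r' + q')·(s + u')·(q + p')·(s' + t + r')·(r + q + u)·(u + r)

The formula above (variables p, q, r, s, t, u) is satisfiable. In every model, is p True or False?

Suppose p = 1.
From the singleton clause (s'), s = 0.
From the singleton clause (u'), u = 0.
From the singleton clause (q), q = 1.
From the singleton clause (r'), r = 0.
That conflicts with the unit clause (r).
So every satisfying assignment has p = False.

False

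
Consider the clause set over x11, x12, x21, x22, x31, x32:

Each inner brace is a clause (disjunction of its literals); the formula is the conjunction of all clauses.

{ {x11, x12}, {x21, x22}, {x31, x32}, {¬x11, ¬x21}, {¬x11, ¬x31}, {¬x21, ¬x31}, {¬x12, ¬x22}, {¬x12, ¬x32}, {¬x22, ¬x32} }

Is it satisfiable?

Unsatisfiable

Suppose x11 = True.
From the singleton clause (¬x21), x21 = False.
From the singleton clause (x22), x22 = True.
From the singleton clause (¬x31), x31 = False.
From the singleton clause (x32), x32 = True.
Now (¬x32) is unsatisfied and unit — conflict.
That branch fails; take x11 = False instead.
From the singleton clause (x12), x12 = True.
From the singleton clause (¬x22), x22 = False.
From the singleton clause (x21), x21 = True.
From the singleton clause (¬x31), x31 = False.
From the singleton clause (x32), x32 = True.
Now (¬x32) is unsatisfied and unit — conflict.
Either choice for x11 ends in contradiction.
No assignment satisfies every clause.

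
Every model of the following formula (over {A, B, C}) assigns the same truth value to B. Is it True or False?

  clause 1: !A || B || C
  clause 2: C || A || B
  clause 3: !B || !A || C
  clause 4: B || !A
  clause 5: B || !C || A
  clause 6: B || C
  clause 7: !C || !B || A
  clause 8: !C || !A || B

True

Suppose B = false.
The clause (!A) is unit, so A = false.
The clause (C) is unit, so C = true.
But (!C) is also a unit clause — contradiction.
So every satisfying assignment has B = True.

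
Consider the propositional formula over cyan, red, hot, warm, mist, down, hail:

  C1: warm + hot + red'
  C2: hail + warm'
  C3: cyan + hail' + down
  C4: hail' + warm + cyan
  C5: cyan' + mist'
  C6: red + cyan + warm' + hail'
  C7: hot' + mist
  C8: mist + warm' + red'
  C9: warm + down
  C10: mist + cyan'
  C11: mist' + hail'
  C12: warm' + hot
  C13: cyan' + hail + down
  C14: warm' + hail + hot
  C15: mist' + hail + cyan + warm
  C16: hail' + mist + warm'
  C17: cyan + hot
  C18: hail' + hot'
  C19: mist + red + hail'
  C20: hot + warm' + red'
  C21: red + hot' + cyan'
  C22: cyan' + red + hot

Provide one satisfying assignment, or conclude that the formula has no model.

Suppose hail = 1.
From the singleton clause (mist'), mist = 0.
From the singleton clause (hot'), hot = 0.
From the singleton clause (cyan'), cyan = 0.
Now (cyan) is unsatisfied and unit — conflict.
Backtrack on hail: now try hail = 0.
From the singleton clause (warm'), warm = 0.
From the singleton clause (down), down = 1.
Suppose hot = 1.
From the singleton clause (mist), mist = 1.
From the singleton clause (cyan'), cyan = 0.
Now (cyan) is unsatisfied and unit — conflict.
Backtrack on hot: now try hot = 0.
From the singleton clause (red'), red = 0.
From the singleton clause (cyan), cyan = 1.
Now (cyan') is unsatisfied and unit — conflict.
Both values of hot lead to a conflict.
Both values of hail lead to a conflict.

UNSATISFIABLE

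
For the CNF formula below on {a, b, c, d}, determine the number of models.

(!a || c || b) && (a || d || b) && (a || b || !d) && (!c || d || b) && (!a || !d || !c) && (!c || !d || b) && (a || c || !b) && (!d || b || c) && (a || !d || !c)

4

There are 2^4 = 16 truth assignments over (a, b, c, d).
Check each against the 9 clauses (columns in the order a, b, c, d):
  F F F F  ✗ fails (a || d || b)
  F F F T  ✗ fails (a || b || !d)
  F F T F  ✗ fails (a || d || b)
  F F T T  ✗ fails (a || b || !d)
  F T F F  ✗ fails (a || c || !b)
  F T F T  ✗ fails (a || c || !b)
  F T T F  ✓ satisfies all
  F T T T  ✗ fails (a || !d || !c)
  T F F F  ✗ fails (!a || c || b)
  T F F T  ✗ fails (!a || c || b)
  T F T F  ✗ fails (!c || d || b)
  T F T T  ✗ fails (!a || !d || !c)
  T T F F  ✓ satisfies all
  T T F T  ✓ satisfies all
  T T T F  ✓ satisfies all
  T T T T  ✗ fails (!a || !d || !c)
4 of the 16 rows are models.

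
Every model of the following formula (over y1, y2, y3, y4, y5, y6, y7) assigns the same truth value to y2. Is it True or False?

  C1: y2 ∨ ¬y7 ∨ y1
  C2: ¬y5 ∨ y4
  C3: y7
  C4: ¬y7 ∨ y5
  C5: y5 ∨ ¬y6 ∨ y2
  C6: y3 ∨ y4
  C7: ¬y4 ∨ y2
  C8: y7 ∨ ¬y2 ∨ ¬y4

True

Suppose y2 = False.
(y7) alone gives y7 = True.
(y1) alone gives y1 = True.
(y5) alone gives y5 = True.
(y4) alone gives y4 = True.
But (¬y4) is also a unit clause — contradiction.
So every satisfying assignment has y2 = True.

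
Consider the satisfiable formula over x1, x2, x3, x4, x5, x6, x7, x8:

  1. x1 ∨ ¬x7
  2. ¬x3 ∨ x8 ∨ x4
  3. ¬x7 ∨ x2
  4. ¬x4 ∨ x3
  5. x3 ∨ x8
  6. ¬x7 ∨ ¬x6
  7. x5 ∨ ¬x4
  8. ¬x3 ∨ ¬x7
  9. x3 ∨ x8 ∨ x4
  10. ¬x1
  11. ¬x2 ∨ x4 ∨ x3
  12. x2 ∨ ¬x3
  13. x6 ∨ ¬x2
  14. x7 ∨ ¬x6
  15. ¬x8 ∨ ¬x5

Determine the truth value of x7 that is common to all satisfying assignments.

False

Suppose x7 = True.
From the singleton clause (x1), x1 = True.
That conflicts with the unit clause (¬x1).
So every satisfying assignment has x7 = False.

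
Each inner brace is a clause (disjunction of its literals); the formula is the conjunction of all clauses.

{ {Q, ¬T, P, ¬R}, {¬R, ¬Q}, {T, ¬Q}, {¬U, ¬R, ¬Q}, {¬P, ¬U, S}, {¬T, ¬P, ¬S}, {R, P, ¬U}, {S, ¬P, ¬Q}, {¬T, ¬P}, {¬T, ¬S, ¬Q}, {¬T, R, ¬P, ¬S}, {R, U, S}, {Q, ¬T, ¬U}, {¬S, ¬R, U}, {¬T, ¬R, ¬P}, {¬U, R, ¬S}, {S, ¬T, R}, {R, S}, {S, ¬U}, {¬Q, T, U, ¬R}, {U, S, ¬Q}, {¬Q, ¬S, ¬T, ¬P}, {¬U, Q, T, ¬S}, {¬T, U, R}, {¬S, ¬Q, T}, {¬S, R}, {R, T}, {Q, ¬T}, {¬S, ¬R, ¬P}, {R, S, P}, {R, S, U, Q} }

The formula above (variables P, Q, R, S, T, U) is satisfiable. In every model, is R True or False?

Suppose R = False.
From the singleton clause (S), S = True.
Now (¬S) is unsatisfied and unit — conflict.
So every satisfying assignment has R = True.

True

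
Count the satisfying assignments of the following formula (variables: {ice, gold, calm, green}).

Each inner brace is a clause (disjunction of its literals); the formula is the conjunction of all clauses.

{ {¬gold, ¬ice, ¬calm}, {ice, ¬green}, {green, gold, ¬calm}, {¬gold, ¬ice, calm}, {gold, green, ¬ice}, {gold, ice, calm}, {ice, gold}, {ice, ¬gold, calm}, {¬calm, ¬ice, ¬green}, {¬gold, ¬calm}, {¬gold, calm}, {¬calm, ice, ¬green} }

1

There are 2^4 = 16 truth assignments over (ice, gold, calm, green).
Check each against the 12 clauses (columns in the order ice, gold, calm, green):
  F F F F  ✗ fails (gold ∨ ice ∨ calm)
  F F F T  ✗ fails (ice ∨ ¬green)
  F F T F  ✗ fails (green ∨ gold ∨ ¬calm)
  F F T T  ✗ fails (ice ∨ ¬green)
  F T F F  ✗ fails (ice ∨ ¬gold ∨ calm)
  F T F T  ✗ fails (ice ∨ ¬green)
  F T T F  ✗ fails (¬gold ∨ ¬calm)
  F T T T  ✗ fails (ice ∨ ¬green)
  T F F F  ✗ fails (gold ∨ green ∨ ¬ice)
  T F F T  ✓ satisfies all
  T F T F  ✗ fails (green ∨ gold ∨ ¬calm)
  T F T T  ✗ fails (¬calm ∨ ¬ice ∨ ¬green)
  T T F F  ✗ fails (¬gold ∨ ¬ice ∨ calm)
  T T F T  ✗ fails (¬gold ∨ ¬ice ∨ calm)
  T T T F  ✗ fails (¬gold ∨ ¬ice ∨ ¬calm)
  T T T T  ✗ fails (¬gold ∨ ¬ice ∨ ¬calm)
1 of the 16 rows is a model.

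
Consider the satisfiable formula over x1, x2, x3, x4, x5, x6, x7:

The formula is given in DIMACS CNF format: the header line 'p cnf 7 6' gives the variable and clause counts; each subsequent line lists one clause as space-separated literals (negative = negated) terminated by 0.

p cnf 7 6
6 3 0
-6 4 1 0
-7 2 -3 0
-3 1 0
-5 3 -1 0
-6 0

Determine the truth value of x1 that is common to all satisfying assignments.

Suppose x1 = False.
Unit clause (¬x3) forces x3 = False.
Unit clause (x6) forces x6 = True.
Now (¬x6) is unsatisfied and unit — conflict.
So every satisfying assignment has x1 = True.

True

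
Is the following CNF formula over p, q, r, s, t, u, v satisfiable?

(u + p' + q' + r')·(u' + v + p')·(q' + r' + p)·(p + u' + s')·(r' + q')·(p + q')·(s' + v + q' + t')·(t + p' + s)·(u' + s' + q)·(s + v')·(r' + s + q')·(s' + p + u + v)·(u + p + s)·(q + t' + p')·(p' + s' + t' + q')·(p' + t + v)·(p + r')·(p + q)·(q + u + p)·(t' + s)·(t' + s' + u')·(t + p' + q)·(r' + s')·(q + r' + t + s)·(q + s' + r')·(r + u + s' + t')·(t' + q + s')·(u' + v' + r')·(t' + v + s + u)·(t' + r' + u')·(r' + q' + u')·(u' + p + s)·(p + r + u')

Yes

Suppose r = 0.
Suppose p = 1.
Suppose u = 1.
(v) alone gives v = 1.
(s) alone gives s = 1.
(q) alone gives q = 1.
(t') alone gives t = 0.
This assignment satisfies each clause.
A satisfying assignment: p: 1,  q: 1,  r: 0,  s: 1,  t: 0,  u: 1,  v: 1.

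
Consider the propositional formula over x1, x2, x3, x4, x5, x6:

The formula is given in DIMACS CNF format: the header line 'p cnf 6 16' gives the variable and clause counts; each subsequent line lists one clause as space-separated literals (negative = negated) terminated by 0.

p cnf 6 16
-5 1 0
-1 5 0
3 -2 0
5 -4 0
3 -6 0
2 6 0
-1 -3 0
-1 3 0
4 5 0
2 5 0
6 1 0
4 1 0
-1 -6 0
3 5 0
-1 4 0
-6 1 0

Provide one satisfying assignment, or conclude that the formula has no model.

UNSATISFIABLE

Branch on x5: set x5 = False.
Unit clause (¬x1) forces x1 = False.
Unit clause (¬x4) forces x4 = False.
That conflicts with the unit clause (x4).
That branch fails; take x5 = True instead.
Unit clause (x1) forces x1 = True.
Unit clause (¬x3) forces x3 = False.
That conflicts with the unit clause (x3).
Either choice for x5 ends in contradiction.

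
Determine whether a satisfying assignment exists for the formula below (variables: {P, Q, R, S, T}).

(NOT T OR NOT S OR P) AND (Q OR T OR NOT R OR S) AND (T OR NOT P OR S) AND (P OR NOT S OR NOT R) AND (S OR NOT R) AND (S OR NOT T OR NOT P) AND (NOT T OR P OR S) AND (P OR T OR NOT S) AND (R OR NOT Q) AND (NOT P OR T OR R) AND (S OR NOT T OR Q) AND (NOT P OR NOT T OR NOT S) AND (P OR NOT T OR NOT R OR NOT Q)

Yes, satisfiable

Try S = false.
From the singleton clause (NOT R), R = false.
From the singleton clause (NOT Q), Q = false.
From the singleton clause (NOT T), T = false.
From the singleton clause (NOT P), P = false.
This assignment satisfies each clause.
A satisfying assignment: P ↦ false; Q ↦ false; R ↦ false; S ↦ false; T ↦ false.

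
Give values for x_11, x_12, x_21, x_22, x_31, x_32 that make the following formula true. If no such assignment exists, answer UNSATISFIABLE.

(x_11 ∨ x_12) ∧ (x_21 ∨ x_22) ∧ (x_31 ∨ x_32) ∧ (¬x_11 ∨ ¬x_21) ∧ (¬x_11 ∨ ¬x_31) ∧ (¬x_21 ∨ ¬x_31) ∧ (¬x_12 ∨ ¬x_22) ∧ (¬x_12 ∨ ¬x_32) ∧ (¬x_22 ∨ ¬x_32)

UNSATISFIABLE

Suppose x_11 = True.
From the singleton clause (¬x_21), x_21 = False.
From the singleton clause (x_22), x_22 = True.
From the singleton clause (¬x_31), x_31 = False.
From the singleton clause (x_32), x_32 = True.
Now (¬x_32) is unsatisfied and unit — conflict.
Undo x_11 and try x_11 = False.
From the singleton clause (x_12), x_12 = True.
From the singleton clause (¬x_22), x_22 = False.
From the singleton clause (x_21), x_21 = True.
From the singleton clause (¬x_31), x_31 = False.
From the singleton clause (x_32), x_32 = True.
Now (¬x_32) is unsatisfied and unit — conflict.
Either choice for x_11 ends in contradiction.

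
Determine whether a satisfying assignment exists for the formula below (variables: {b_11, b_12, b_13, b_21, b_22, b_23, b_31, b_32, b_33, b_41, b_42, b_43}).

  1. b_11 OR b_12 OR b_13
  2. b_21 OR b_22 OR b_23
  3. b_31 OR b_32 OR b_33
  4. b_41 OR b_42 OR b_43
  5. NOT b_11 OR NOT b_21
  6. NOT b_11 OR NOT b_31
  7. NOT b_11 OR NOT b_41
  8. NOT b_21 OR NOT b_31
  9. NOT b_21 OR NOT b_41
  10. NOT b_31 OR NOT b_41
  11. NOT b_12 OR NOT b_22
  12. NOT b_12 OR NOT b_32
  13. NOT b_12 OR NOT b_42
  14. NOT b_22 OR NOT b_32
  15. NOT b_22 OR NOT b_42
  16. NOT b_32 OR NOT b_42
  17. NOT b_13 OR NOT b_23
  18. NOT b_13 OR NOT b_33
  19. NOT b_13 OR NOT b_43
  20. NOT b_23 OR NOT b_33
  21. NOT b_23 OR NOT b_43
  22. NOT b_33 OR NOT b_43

No, unsatisfiable

Suppose b_11 = false.
Suppose b_12 = true.
From the singleton clause (NOT b_22), b_22 = false.
From the singleton clause (NOT b_32), b_32 = false.
From the singleton clause (NOT b_42), b_42 = false.
Suppose b_21 = true.
From the singleton clause (NOT b_31), b_31 = false.
From the singleton clause (b_33), b_33 = true.
From the singleton clause (NOT b_41), b_41 = false.
From the singleton clause (b_43), b_43 = true.
Now (NOT b_43) is unsatisfied and unit — conflict.
That branch fails; take b_21 = false instead.
From the singleton clause (b_23), b_23 = true.
From the singleton clause (NOT b_13), b_13 = false.
From the singleton clause (NOT b_33), b_33 = false.
From the singleton clause (b_31), b_31 = true.
From the singleton clause (NOT b_41), b_41 = false.
From the singleton clause (b_43), b_43 = true.
Now (NOT b_43) is unsatisfied and unit — conflict.
Both values of b_21 lead to a conflict.
That branch fails; take b_12 = false instead.
From the singleton clause (b_13), b_13 = true.
From the singleton clause (NOT b_23), b_23 = false.
From the singleton clause (NOT b_33), b_33 = false.
From the singleton clause (NOT b_43), b_43 = false.
Suppose b_21 = true.
From the singleton clause (NOT b_31), b_31 = false.
From the singleton clause (b_32), b_32 = true.
From the singleton clause (NOT b_41), b_41 = false.
From the singleton clause (b_42), b_42 = true.
Now (NOT b_42) is unsatisfied and unit — conflict.
That branch fails; take b_21 = false instead.
From the singleton clause (b_22), b_22 = true.
From the singleton clause (NOT b_32), b_32 = false.
From the singleton clause (b_31), b_31 = true.
From the singleton clause (NOT b_41), b_41 = false.
From the singleton clause (b_42), b_42 = true.
Now (NOT b_42) is unsatisfied and unit — conflict.
Both values of b_21 lead to a conflict.
Both values of b_12 lead to a conflict.
That branch fails; take b_11 = true instead.
From the singleton clause (NOT b_21), b_21 = false.
From the singleton clause (NOT b_31), b_31 = false.
From the singleton clause (NOT b_41), b_41 = false.
Suppose b_22 = true.
From the singleton clause (NOT b_12), b_12 = false.
From the singleton clause (NOT b_32), b_32 = false.
From the singleton clause (b_33), b_33 = true.
From the singleton clause (NOT b_42), b_42 = false.
From the singleton clause (b_43), b_43 = true.
Now (NOT b_43) is unsatisfied and unit — conflict.
That branch fails; take b_22 = false instead.
From the singleton clause (b_23), b_23 = true.
From the singleton clause (NOT b_13), b_13 = false.
From the singleton clause (NOT b_33), b_33 = false.
From the singleton clause (b_32), b_32 = true.
From the singleton clause (NOT b_12), b_12 = false.
From the singleton clause (NOT b_42), b_42 = false.
From the singleton clause (b_43), b_43 = true.
Now (NOT b_43) is unsatisfied and unit — conflict.
Both values of b_22 lead to a conflict.
Both values of b_11 lead to a conflict.
No assignment satisfies every clause.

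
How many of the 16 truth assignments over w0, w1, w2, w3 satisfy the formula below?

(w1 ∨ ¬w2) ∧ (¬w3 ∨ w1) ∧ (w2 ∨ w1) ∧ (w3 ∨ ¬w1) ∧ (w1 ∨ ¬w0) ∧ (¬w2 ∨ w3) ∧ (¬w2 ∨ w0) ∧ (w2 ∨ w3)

There are 2^4 = 16 truth assignments over (w0, w1, w2, w3).
Split on w1. With w1 = True, the clauses containing w1 are satisfied and ¬w1 drops from the rest; 3 of the 2^3 = 8 assignments to the other variables satisfy what remains.
With w1 = False, by the same count on the reduced clause set, 0 assignments work.
(One model: w0=F, w1=T, w2=F, w3=T.)
Total: 3 + 0 = 3.

3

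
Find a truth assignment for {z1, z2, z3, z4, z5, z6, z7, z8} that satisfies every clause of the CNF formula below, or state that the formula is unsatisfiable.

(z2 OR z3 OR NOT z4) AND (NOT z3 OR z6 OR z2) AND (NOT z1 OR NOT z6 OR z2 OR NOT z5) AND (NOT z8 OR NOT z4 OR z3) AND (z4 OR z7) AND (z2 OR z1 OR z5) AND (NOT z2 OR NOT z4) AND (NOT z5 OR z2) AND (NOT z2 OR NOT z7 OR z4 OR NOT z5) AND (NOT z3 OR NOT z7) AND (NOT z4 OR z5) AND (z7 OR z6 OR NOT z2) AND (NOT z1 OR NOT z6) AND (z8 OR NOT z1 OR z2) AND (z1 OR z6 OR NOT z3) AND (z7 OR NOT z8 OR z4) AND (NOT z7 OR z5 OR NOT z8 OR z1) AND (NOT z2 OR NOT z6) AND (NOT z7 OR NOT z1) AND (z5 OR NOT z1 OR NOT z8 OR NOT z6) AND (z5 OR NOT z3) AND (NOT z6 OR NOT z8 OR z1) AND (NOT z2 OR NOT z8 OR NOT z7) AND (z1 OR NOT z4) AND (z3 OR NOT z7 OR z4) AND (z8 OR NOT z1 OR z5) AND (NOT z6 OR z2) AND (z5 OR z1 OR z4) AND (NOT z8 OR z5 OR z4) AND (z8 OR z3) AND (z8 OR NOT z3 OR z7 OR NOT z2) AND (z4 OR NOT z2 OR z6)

Try z4 = true.
From the singleton clause (NOT z2), z2 = false.
From the singleton clause (z3), z3 = true.
From the singleton clause (z6), z6 = true.
But (NOT z6) is also a unit clause — contradiction.
Backtrack on z4: now try z4 = false.
From the singleton clause (z7), z7 = true.
From the singleton clause (NOT z3), z3 = false.
But (z3) is also a unit clause — contradiction.
Neither z4 = true nor z4 = false works.

UNSATISFIABLE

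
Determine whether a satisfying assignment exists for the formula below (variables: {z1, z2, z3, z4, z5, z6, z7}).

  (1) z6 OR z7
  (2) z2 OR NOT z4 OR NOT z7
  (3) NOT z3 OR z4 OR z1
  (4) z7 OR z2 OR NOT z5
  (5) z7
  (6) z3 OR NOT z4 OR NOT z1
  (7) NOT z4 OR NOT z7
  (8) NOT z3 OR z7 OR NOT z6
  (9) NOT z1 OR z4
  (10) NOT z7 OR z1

(z7) alone gives z7 = true.
(NOT z4) alone gives z4 = false.
(NOT z1) alone gives z1 = false.
That conflicts with the unit clause (z1).
No assignment satisfies every clause.

No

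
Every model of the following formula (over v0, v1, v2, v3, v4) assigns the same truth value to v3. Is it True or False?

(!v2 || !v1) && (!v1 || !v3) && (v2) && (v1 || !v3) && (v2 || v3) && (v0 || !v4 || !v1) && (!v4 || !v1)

Suppose v3 = true.
The clause (!v1) is unit, so v1 = false.
That conflicts with the unit clause (v1).
So every satisfying assignment has v3 = False.

False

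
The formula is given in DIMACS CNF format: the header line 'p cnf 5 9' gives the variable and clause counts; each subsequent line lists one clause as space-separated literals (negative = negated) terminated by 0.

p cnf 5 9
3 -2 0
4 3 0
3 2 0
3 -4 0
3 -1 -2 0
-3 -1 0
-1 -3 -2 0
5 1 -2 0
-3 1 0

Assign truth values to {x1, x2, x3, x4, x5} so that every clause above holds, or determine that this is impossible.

UNSATISFIABLE

Case x3 = True:
Unit clause (¬x1) forces x1 = False.
That conflicts with the unit clause (x1).
Undo x3 and try x3 = False.
Unit clause (¬x2) forces x2 = False.
That conflicts with the unit clause (x2).
Both values of x3 lead to a conflict.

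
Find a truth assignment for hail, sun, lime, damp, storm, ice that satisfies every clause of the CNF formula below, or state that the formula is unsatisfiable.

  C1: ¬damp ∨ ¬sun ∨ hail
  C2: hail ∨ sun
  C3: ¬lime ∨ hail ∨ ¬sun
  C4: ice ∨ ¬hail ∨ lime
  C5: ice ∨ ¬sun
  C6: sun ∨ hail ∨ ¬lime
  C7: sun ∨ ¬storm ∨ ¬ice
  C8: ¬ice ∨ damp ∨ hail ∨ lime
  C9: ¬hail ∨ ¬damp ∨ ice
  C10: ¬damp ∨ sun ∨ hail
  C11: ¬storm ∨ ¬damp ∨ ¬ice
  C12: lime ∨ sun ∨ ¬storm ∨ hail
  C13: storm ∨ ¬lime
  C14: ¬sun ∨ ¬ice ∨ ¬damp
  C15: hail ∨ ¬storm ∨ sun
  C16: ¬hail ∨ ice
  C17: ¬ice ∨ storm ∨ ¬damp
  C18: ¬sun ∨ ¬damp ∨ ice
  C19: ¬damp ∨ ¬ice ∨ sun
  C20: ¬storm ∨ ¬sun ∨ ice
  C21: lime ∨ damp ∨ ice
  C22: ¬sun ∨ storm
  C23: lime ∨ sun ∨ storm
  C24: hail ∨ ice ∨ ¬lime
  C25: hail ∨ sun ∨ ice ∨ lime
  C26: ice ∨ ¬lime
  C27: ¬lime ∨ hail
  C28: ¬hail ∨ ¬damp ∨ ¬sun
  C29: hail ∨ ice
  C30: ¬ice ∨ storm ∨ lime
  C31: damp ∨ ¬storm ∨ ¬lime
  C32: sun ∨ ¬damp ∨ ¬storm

hail: True; sun: True; lime: False; damp: False; storm: True; ice: True

Suppose hail = True.
(ice) alone gives ice = True.
Suppose sun = True.
(¬damp) alone gives damp = False.
(storm) alone gives storm = True.
(¬lime) alone gives lime = False.
Every clause now holds.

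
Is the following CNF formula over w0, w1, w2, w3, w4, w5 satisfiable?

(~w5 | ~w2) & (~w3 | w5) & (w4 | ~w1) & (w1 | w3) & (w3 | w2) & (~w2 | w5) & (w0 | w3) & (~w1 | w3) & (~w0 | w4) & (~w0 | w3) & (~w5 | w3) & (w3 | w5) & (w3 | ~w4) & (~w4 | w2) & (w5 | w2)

Suppose w5 = 1.
The clause (~w2) is unit, so w2 = 0.
The clause (w3) is unit, so w3 = 1.
The clause (~w4) is unit, so w4 = 0.
The clause (~w1) is unit, so w1 = 0.
The clause (~w0) is unit, so w0 = 0.
All clauses are satisfied.
A satisfying assignment: w0: 0,  w1: 0,  w2: 0,  w3: 1,  w4: 0,  w5: 1.

Satisfiable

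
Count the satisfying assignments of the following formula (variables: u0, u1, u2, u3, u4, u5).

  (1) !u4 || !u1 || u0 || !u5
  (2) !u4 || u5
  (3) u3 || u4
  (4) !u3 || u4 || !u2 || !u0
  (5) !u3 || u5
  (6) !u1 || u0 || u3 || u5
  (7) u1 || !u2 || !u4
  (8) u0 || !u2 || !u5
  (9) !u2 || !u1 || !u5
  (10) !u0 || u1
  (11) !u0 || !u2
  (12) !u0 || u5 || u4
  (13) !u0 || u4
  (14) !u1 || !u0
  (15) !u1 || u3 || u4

There are 2^6 = 64 truth assignments over (u0, u1, u2, u3, u4, u5).
Split on u3. With u3 = true, the clauses containing u3 are satisfied and !u3 drops from the rest; 3 of the 2^5 = 32 assignments to the other variables satisfy what remains.
With u3 = false, by the same count on the reduced clause set, 1 assignment works.
Total: 3 + 1 = 4.

4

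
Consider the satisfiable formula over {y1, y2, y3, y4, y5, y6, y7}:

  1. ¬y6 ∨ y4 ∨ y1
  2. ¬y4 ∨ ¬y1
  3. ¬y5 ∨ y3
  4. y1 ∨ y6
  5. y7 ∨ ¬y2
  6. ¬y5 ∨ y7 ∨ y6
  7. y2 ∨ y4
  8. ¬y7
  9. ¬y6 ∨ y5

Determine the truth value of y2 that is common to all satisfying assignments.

False

Suppose y2 = True.
(y7) alone gives y7 = True.
That conflicts with the unit clause (¬y7).
So every satisfying assignment has y2 = False.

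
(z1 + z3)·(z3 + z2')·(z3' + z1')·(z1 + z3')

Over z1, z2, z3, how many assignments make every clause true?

1

There are 2^3 = 8 truth assignments over (z1, z2, z3).
Check each against the 4 clauses (columns in the order z1, z2, z3):
  F F F  ✗ fails (z1 + z3)
  F F T  ✗ fails (z1 + z3')
  F T F  ✗ fails (z1 + z3)
  F T T  ✗ fails (z1 + z3')
  T F F  ✓ satisfies all
  T F T  ✗ fails (z3' + z1')
  T T F  ✗ fails (z3 + z2')
  T T T  ✗ fails (z3' + z1')
1 of the 8 rows is a model.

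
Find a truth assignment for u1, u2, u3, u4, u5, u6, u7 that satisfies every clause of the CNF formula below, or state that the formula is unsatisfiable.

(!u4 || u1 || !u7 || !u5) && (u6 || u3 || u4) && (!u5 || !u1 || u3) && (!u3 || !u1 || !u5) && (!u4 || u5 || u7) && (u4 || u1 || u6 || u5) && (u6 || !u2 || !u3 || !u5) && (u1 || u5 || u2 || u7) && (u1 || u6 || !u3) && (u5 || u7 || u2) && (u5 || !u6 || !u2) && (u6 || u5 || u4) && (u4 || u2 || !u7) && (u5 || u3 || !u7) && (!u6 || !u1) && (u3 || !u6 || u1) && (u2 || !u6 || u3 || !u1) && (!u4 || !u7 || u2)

u1: false,  u2: true,  u3: true,  u4: true,  u5: true,  u6: true,  u7: false

Suppose u6 = true.
The clause (!u1) is unit, so u1 = false.
The clause (u3) is unit, so u3 = true.
Suppose u5 = true.
Suppose u4 = true.
The clause (!u7) is unit, so u7 = false.
All clauses hold; u2 can take either value.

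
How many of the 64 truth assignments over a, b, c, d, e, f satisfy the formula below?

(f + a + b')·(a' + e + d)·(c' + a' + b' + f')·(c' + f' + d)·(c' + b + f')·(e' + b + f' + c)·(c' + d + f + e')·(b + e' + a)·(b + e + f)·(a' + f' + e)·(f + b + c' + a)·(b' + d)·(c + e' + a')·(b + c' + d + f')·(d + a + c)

9

There are 2^6 = 64 truth assignments over (a, b, c, d, e, f).
Split on f. With f = 1, the clauses containing f are satisfied and f' drops from the rest; 5 of the 2^5 = 32 assignments to the other variables satisfy what remains.
With f = 0, by the same count on the reduced clause set, 4 assignments work.
(One model: a=F, b=F, c=F, d=T, e=F, f=T.)
Total: 5 + 4 = 9.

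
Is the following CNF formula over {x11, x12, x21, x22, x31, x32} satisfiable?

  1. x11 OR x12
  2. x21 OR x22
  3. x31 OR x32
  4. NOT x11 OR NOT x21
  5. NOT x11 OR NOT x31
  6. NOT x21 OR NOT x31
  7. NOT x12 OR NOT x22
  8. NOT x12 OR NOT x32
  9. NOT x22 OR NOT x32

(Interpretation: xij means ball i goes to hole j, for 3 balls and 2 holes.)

Case x11 = true:
The clause (NOT x21) is unit, so x21 = false.
The clause (x22) is unit, so x22 = true.
The clause (NOT x31) is unit, so x31 = false.
The clause (x32) is unit, so x32 = true.
But (NOT x32) is also a unit clause — contradiction.
So x11 must be the other value — set x11 = false.
The clause (x12) is unit, so x12 = true.
The clause (NOT x22) is unit, so x22 = false.
The clause (x21) is unit, so x21 = true.
The clause (NOT x31) is unit, so x31 = false.
The clause (x32) is unit, so x32 = true.
But (NOT x32) is also a unit clause — contradiction.
Neither x11 = true nor x11 = false works.
No assignment satisfies every clause.

No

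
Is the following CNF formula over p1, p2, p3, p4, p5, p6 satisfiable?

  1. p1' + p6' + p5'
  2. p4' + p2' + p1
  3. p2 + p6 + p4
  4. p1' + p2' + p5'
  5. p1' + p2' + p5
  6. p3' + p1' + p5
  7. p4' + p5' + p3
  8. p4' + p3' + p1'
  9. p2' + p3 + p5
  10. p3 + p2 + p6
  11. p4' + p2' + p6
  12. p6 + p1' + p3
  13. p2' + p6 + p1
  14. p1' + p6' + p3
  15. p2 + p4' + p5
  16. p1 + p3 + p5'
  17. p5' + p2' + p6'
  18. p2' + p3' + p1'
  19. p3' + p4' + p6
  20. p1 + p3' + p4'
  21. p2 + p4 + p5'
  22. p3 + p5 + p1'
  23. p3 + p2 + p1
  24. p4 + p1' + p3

Case p1 = 0:
Case p4 = 0:
Case p2 = 0:
The clause (p6) is unit, so p6 = 1.
The clause (p5') is unit, so p5 = 0.
The clause (p3) is unit, so p3 = 1.
All clauses are satisfied.
A satisfying assignment: p1 ↦ 0; p2 ↦ 0; p3 ↦ 1; p4 ↦ 0; p5 ↦ 0; p6 ↦ 1.

Satisfiable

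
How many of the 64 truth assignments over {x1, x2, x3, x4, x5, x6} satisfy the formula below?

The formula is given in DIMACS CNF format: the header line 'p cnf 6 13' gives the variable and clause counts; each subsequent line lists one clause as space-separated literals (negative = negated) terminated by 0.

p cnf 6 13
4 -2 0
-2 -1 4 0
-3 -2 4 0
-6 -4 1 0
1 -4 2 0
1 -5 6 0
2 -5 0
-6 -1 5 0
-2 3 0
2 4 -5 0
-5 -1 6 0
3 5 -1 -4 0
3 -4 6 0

10

There are 2^6 = 64 truth assignments over (x1, x2, x3, x4, x5, x6).
Split on x1. With x1 = True, the clauses containing x1 are satisfied and ¬x1 drops from the rest; 5 of the 2^5 = 32 assignments to the other variables satisfy what remains.
With x1 = False, by the same count on the reduced clause set, 5 assignments work.
(One model: x1=F, x2=F, x3=F, x4=F, x5=F, x6=F.)
Total: 5 + 5 = 10.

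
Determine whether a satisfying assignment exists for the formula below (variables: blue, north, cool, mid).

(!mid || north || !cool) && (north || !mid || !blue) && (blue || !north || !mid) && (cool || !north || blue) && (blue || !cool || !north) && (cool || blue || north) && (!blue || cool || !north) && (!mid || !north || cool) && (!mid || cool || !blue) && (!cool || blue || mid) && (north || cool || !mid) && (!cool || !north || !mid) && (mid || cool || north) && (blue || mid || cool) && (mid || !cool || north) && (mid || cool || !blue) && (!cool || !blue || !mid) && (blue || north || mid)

Branch on mid: set mid = false.
Branch on cool: set cool = true.
From the singleton clause (blue), blue = true.
From the singleton clause (north), north = true.
This assignment satisfies each clause.
A satisfying assignment: blue=true,  north=true,  cool=true,  mid=false.

Yes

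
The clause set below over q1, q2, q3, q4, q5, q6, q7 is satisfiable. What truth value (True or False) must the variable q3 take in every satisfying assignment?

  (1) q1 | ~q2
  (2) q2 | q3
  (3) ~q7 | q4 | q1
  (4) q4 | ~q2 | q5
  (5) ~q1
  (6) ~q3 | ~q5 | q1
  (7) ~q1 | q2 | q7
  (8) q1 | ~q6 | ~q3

True

Suppose q3 = 0.
From the singleton clause (q2), q2 = 1.
From the singleton clause (q1), q1 = 1.
Now (~q1) is unsatisfied and unit — conflict.
So every satisfying assignment has q3 = True.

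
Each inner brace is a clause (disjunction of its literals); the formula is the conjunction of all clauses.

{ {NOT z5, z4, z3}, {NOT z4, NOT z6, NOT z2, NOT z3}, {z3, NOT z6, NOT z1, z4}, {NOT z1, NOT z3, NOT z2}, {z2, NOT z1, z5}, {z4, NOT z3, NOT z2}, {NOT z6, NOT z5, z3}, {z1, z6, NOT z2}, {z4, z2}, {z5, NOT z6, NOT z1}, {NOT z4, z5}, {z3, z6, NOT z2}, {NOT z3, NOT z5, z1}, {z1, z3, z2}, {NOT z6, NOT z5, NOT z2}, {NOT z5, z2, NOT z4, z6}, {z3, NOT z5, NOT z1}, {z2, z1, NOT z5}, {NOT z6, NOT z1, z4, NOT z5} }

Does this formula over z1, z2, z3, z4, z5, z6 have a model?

Suppose z4 = true.
Unit clause (z5) forces z5 = true.
Suppose z6 = true.
Unit clause (z3) forces z3 = true.
Unit clause (NOT z2) forces z2 = false.
Unit clause (z1) forces z1 = true.
Every clause now holds.
A satisfying assignment: z1: true, z2: false, z3: true, z4: true, z5: true, z6: true.

Satisfiable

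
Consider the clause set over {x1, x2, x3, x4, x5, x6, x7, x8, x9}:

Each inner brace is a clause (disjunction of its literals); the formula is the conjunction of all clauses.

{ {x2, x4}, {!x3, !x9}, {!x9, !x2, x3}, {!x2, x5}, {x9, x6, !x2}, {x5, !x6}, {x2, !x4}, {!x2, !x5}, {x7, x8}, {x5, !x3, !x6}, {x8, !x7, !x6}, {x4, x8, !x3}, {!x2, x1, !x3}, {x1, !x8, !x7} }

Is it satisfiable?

No

Try x2 = true.
(x5) alone gives x5 = true.
That conflicts with the unit clause (!x5).
Backtrack on x2: now try x2 = false.
(x4) alone gives x4 = true.
That conflicts with the unit clause (!x4).
Neither x2 = true nor x2 = false works.
No assignment satisfies every clause.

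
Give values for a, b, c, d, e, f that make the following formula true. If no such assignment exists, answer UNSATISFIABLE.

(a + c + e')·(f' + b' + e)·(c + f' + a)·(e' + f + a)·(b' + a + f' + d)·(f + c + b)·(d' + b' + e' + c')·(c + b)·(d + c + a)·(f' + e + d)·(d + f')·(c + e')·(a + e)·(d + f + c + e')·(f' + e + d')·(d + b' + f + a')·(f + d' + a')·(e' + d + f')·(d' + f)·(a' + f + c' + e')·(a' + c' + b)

a=0; b=0; c=1; d=1; e=1; f=1

Case c = 1:
Case d = 1:
Unit clause (f) forces f = 1.
Unit clause (e) forces e = 1.
Unit clause (b') forces b = 0.
Unit clause (a') forces a = 0.
Every clause now holds.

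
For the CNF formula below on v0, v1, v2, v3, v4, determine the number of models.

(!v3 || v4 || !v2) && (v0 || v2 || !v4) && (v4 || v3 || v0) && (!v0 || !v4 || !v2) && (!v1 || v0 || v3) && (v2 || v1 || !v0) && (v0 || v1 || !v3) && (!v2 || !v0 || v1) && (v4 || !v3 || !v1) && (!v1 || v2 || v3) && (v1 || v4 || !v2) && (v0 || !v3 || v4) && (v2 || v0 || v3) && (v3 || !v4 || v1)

3

There are 2^5 = 32 truth assignments over (v0, v1, v2, v3, v4).
Split on v0. With v0 = true, the clauses containing v0 are satisfied and !v0 drops from the rest; 2 of the 2^4 = 16 assignments to the other variables satisfy what remains.
With v0 = false, by the same count on the reduced clause set, 1 assignment works.
Total: 2 + 1 = 3.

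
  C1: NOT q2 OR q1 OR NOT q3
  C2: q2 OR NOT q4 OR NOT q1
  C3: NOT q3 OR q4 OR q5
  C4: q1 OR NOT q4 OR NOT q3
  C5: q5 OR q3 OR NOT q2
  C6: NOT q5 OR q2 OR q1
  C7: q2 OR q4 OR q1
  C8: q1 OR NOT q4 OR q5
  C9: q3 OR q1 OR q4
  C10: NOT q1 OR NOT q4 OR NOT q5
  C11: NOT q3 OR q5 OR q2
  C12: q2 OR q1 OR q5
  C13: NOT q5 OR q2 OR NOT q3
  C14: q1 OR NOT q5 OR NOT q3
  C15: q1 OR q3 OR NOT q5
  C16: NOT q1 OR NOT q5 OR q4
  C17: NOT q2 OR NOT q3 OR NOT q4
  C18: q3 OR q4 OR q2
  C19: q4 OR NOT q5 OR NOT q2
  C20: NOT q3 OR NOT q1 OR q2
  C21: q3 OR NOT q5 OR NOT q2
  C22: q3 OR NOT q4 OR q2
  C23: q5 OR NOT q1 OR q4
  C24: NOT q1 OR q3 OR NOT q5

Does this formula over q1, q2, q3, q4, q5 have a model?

Try q2 = false.
Try q4 = false.
From the singleton clause (q1), q1 = true.
From the singleton clause (NOT q5), q5 = false.
But (q5) is also a unit clause — contradiction.
Backtrack on q4: now try q4 = true.
From the singleton clause (NOT q1), q1 = false.
From the singleton clause (NOT q3), q3 = false.
But (q3) is also a unit clause — contradiction.
Either choice for q4 ends in contradiction.
Backtrack on q2: now try q2 = true.
Try q1 = true.
Try q5 = true.
From the singleton clause (NOT q4), q4 = false.
But (q4) is also a unit clause — contradiction.
Backtrack on q5: now try q5 = false.
From the singleton clause (q3), q3 = true.
From the singleton clause (q4), q4 = true.
But (NOT q4) is also a unit clause — contradiction.
Either choice for q5 ends in contradiction.
Backtrack on q1: now try q1 = false.
From the singleton clause (NOT q3), q3 = false.
From the singleton clause (q5), q5 = true.
But (NOT q5) is also a unit clause — contradiction.
Either choice for q1 ends in contradiction.
Either choice for q2 ends in contradiction.
No assignment satisfies every clause.

No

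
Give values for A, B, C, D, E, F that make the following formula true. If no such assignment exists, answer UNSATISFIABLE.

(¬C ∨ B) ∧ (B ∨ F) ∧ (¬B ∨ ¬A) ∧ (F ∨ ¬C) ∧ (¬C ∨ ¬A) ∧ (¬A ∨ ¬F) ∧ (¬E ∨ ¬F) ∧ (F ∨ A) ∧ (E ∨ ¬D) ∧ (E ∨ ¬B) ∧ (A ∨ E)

UNSATISFIABLE

Try C = False.
Try B = True.
The clause (¬A) is unit, so A = False.
The clause (F) is unit, so F = True.
The clause (¬E) is unit, so E = False.
Now (E) is unsatisfied and unit — conflict.
That branch fails; take B = False instead.
The clause (F) is unit, so F = True.
The clause (¬A) is unit, so A = False.
The clause (¬E) is unit, so E = False.
Now (E) is unsatisfied and unit — conflict.
Either choice for B ends in contradiction.
That branch fails; take C = True instead.
The clause (B) is unit, so B = True.
The clause (¬A) is unit, so A = False.
The clause (F) is unit, so F = True.
The clause (¬E) is unit, so E = False.
Now (E) is unsatisfied and unit — conflict.
Either choice for C ends in contradiction.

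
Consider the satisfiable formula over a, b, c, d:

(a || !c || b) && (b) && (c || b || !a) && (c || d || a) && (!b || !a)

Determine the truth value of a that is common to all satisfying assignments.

False

Suppose a = true.
The clause (b) is unit, so b = true.
Now (!b) is unsatisfied and unit — conflict.
So every satisfying assignment has a = False.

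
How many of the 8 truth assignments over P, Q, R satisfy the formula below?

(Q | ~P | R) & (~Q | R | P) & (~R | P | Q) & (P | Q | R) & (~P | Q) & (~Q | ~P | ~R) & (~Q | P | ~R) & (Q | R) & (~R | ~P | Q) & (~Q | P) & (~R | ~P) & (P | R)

There are 2^3 = 8 truth assignments over (P, Q, R).
Check each against the 12 clauses (columns in the order P, Q, R):
  F F F  ✗ fails (P | Q | R)
  F F T  ✗ fails (~R | P | Q)
  F T F  ✗ fails (~Q | R | P)
  F T T  ✗ fails (~Q | P | ~R)
  T F F  ✗ fails (Q | ~P | R)
  T F T  ✗ fails (~P | Q)
  T T F  ✓ satisfies all
  T T T  ✗ fails (~Q | ~P | ~R)
1 of the 8 rows is a model.

1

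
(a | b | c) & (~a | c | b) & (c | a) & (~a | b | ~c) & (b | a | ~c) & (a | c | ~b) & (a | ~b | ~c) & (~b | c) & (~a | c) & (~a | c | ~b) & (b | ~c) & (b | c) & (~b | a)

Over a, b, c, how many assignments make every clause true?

There are 2^3 = 8 truth assignments over (a, b, c).
Split on a. With a = 1, the clauses containing a are satisfied and ~a drops from the rest; 1 of the 2^2 = 4 assignments to the other variables satisfy what remains.
With a = 0, by the same count on the reduced clause set, 0 assignments work.
(One model: a=T, b=T, c=T.)
Total: 1 + 0 = 1.

1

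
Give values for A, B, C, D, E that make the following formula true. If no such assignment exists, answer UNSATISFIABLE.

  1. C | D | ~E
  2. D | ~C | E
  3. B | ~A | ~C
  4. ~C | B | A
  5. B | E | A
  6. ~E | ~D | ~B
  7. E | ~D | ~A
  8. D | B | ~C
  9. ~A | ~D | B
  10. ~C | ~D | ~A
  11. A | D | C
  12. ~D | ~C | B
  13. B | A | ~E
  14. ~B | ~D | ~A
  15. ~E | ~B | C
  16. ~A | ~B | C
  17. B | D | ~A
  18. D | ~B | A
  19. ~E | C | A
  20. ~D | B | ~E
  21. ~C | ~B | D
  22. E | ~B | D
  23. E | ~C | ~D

Case C = 0:
Case D = 1:
Case E = 0:
From the singleton clause (~A), A = 0.
From the singleton clause (B), B = 1.
Every clause now holds.

A: 0,  B: 1,  C: 0,  D: 1,  E: 0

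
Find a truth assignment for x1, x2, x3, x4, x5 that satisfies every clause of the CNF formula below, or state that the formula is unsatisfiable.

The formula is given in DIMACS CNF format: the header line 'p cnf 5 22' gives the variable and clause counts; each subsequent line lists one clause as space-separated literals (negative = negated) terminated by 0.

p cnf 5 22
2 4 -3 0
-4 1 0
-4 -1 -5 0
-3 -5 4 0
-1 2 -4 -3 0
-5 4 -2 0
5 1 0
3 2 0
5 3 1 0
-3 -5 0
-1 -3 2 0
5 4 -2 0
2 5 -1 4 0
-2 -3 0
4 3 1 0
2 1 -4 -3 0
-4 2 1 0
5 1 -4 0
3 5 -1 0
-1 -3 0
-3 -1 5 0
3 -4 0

Suppose x4 = False.
Suppose x2 = True.
From the singleton clause (¬x5), x5 = False.
That conflicts with the unit clause (x5).
That branch fails; take x2 = False instead.
From the singleton clause (¬x3), x3 = False.
That conflicts with the unit clause (x3).
Both values of x2 lead to a conflict.
That branch fails; take x4 = True instead.
From the singleton clause (x1), x1 = True.
From the singleton clause (¬x5), x5 = False.
From the singleton clause (x3), x3 = True.
That conflicts with the unit clause (¬x3).
Both values of x4 lead to a conflict.

UNSATISFIABLE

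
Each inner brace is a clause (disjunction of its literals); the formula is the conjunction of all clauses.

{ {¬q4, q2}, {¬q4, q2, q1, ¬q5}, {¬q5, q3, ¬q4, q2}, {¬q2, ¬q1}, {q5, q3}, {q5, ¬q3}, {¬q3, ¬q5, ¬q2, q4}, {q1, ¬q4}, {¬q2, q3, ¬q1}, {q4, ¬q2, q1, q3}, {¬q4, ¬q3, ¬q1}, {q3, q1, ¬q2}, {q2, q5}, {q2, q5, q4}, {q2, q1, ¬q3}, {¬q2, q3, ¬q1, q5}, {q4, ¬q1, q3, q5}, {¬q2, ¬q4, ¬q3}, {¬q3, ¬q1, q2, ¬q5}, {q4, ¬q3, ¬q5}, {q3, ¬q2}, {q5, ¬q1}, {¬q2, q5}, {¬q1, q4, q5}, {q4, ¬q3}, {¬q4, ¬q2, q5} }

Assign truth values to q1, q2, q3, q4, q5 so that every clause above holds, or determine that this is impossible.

q1=False; q2=False; q3=False; q4=False; q5=True

Case q4 = False:
Unit clause (¬q3) forces q3 = False.
Unit clause (q5) forces q5 = True.
Unit clause (¬q2) forces q2 = False.
Every clause is now satisfied; q1 is unconstrained.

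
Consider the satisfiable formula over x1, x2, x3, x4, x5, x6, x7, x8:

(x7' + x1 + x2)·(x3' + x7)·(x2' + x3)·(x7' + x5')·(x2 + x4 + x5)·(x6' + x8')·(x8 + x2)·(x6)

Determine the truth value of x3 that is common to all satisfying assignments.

True

Suppose x3 = 0.
From the singleton clause (x2'), x2 = 0.
From the singleton clause (x8), x8 = 1.
From the singleton clause (x6'), x6 = 0.
That conflicts with the unit clause (x6).
So every satisfying assignment has x3 = True.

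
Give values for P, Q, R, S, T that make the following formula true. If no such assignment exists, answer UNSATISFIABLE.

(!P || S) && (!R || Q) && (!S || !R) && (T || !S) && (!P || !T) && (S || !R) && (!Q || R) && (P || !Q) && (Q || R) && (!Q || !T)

UNSATISFIABLE

Case P = false:
The clause (!Q) is unit, so Q = false.
The clause (!R) is unit, so R = false.
Now (R) is unsatisfied and unit — conflict.
So P must be the other value — set P = true.
The clause (S) is unit, so S = true.
The clause (!R) is unit, so R = false.
The clause (T) is unit, so T = true.
Now (!T) is unsatisfied and unit — conflict.
Neither P = true nor P = false works.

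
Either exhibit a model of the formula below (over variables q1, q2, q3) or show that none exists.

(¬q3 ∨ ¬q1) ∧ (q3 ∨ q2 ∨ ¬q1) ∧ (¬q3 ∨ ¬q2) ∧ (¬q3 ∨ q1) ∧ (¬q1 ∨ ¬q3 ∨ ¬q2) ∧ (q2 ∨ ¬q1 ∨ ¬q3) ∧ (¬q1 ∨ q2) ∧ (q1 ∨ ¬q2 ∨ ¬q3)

Case q3 = False:
Case q2 = True:
Every clause is now satisfied; q1 is unconstrained.

q1 ↦ True, q2 ↦ True, q3 ↦ False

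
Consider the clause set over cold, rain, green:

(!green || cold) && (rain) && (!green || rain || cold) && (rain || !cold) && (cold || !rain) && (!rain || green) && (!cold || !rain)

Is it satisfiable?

Unsatisfiable

(rain) alone gives rain = true.
(cold) alone gives cold = true.
That conflicts with the unit clause (!cold).
No assignment satisfies every clause.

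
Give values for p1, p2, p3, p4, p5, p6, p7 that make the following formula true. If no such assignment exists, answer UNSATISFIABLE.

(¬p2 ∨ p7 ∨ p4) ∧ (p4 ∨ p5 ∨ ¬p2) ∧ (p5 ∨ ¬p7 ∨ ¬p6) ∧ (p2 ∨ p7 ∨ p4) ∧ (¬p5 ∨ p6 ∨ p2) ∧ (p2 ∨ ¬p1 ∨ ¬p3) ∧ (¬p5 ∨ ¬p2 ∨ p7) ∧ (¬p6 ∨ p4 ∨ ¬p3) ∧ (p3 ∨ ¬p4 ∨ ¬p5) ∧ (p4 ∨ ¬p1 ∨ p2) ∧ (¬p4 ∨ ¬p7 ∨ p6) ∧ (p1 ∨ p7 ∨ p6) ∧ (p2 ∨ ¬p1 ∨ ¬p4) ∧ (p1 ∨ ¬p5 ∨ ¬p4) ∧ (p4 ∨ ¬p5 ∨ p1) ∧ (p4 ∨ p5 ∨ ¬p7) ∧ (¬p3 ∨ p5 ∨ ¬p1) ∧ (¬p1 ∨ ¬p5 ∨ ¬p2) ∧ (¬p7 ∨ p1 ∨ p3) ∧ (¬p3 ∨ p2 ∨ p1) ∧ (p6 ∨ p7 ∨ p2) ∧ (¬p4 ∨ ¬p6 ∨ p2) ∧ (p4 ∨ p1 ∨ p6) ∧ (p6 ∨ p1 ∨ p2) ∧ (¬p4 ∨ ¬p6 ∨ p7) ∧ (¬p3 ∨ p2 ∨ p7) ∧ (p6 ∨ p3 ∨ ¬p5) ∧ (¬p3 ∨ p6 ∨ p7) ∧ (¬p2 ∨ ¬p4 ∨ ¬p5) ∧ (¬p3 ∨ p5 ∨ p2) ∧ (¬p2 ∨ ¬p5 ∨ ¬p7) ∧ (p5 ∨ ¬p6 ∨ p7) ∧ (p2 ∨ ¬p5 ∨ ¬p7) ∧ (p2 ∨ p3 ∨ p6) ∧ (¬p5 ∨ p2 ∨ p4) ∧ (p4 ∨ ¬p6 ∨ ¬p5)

p1=True; p2=True; p3=False; p4=True; p5=False; p6=False; p7=False

Suppose p2 = True.
Suppose p7 = False.
Unit clause (p4) forces p4 = True.
Unit clause (¬p5) forces p5 = False.
Unit clause (¬p6) forces p6 = False.
Unit clause (p1) forces p1 = True.
Unit clause (¬p3) forces p3 = False.
This assignment satisfies each clause.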